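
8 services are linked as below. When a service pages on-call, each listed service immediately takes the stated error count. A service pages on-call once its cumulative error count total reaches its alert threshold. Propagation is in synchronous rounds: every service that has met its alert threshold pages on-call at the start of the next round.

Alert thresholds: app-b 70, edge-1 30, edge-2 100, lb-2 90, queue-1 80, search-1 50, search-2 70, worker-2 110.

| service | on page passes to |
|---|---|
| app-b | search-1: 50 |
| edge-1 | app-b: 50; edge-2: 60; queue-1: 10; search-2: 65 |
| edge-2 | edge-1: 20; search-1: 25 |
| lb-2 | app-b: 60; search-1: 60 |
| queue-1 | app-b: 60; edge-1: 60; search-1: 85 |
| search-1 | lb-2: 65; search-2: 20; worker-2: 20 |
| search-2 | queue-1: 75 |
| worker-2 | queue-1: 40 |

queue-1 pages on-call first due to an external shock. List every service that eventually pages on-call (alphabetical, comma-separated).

Round 1 — queue-1 pages on-call (initial).
  app-b: +60 → 60 < 70
  edge-1: +60 → 60 ≥ 30
  search-1: +85 → 85 ≥ 50
Round 2 — edge-1, search-1 page on-call.
  app-b: +50 → 110 ≥ 70
  edge-2: +60 → 60 < 100
  lb-2: +65 → 65 < 90
  search-2: +65+20 → 85 ≥ 70
  worker-2: +20 → 20 < 110
Round 3 — app-b, search-2 page on-call.
No further pages.

app-b, edge-1, queue-1, search-1, search-2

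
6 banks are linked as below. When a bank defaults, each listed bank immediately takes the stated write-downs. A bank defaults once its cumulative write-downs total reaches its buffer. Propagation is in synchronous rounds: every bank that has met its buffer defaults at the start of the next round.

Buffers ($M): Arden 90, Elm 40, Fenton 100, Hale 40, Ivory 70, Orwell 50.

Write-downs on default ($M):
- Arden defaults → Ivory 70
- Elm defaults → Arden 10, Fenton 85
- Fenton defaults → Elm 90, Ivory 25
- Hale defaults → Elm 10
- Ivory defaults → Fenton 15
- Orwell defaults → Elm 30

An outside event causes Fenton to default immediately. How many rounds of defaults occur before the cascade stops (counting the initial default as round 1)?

2

Round 1 — Fenton defaults (initial).
  Elm: +90 → 90 ≥ 40
  Ivory: +25 → 25 < 70
Round 2 — Elm defaults.
  Arden: +10 → 10 < 90
No further defaults.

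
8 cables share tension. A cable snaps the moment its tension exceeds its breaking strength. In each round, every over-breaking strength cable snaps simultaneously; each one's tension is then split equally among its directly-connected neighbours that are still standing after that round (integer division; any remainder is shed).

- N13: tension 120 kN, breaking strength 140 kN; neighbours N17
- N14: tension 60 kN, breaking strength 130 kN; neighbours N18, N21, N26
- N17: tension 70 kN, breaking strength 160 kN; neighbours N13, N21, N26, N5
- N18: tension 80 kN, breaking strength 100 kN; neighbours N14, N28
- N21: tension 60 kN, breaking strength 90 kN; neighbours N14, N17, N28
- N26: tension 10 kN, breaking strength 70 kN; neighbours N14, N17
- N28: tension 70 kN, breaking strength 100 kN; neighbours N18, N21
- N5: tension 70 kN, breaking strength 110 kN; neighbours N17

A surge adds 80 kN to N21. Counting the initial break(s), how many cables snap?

Round 1 — N21 at 140 > 90. N21 snaps.
  N21 sheds 140 kN to N14, N17, N28: 46 each (2 lost).
    N14: 60+46 = 106 ≤ 130
    N17: 70+46 = 116 ≤ 160
    N28: 70+46 = 116 > 100
Round 2 — N28 snaps.
  N28 sheds 116 kN to N18: 116 each.
    N18: 80+116 = 196 > 100
Round 3 — N18 snaps.
  N18 sheds 196 kN to N14: 196 each.
    N14: 106+196 = 302 > 130
Round 4 — N14 snaps.
  N14 sheds 302 kN to N26: 302 each.
    N26: 10+302 = 312 > 70
Round 5 — N26 snaps.
  N26 sheds 312 kN to N17: 312 each.
    N17: 116+312 = 428 > 160
Round 6 — N17 snaps.
  N17 sheds 428 kN to N13, N5: 214 each.
    N13: 120+214 = 334 > 140
    N5: 70+214 = 284 > 110
Round 7 — N13, N5 snap.
  N13 sheds 334 kN: no online neighbours, lost.
  N5 sheds 284 kN: no online neighbours, lost.
No further breaks.

8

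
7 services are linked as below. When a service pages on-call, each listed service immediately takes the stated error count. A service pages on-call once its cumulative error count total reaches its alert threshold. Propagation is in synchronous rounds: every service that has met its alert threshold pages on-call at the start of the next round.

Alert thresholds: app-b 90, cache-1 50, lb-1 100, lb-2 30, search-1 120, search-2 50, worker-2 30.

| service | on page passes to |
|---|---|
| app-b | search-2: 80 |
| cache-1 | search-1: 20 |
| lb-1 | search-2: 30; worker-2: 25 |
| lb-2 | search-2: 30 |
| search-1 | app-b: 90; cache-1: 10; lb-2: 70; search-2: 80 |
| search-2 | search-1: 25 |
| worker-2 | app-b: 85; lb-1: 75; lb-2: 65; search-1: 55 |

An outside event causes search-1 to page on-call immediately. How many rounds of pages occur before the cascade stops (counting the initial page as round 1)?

Round 1 — search-1 pages on-call (initial).
  app-b: +90 → 90 ≥ 90
  cache-1: +10 → 10 < 50
  lb-2: +70 → 70 ≥ 30
  search-2: +80 → 80 ≥ 50
Round 2 — app-b, lb-2, search-2 page on-call.
No further pages.

2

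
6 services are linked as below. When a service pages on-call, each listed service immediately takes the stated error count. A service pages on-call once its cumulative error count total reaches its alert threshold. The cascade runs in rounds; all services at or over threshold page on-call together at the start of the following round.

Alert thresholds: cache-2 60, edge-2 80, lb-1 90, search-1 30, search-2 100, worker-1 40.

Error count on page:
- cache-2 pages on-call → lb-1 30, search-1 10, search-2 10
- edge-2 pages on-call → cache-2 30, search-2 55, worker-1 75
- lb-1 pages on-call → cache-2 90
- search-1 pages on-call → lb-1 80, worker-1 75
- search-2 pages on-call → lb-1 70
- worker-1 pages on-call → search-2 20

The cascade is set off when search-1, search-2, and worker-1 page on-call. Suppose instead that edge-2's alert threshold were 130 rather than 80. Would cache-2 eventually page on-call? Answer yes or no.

yes

With edge-2's alert threshold at 130:
Round 1 — search-1, search-2, worker-1 page on-call (initial).
  lb-1: +80+70 → 150 ≥ 90
Round 2 — lb-1 pages on-call.
  cache-2: +90 → 90 ≥ 60
Round 3 — cache-2 pages on-call.
No further pages.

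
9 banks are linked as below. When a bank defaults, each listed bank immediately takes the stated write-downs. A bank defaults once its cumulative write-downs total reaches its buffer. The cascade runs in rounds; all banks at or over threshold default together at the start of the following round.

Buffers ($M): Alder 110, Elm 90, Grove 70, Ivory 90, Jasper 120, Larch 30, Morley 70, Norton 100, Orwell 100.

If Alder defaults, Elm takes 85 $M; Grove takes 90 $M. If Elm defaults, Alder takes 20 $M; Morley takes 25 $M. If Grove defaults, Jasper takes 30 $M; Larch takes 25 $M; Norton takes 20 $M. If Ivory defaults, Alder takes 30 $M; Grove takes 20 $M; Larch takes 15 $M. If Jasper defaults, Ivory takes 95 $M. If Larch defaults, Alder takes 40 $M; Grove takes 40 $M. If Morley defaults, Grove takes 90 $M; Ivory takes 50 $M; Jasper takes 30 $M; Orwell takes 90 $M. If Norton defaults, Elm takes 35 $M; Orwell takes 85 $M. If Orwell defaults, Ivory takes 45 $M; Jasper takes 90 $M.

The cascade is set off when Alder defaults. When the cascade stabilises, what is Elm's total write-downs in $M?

Round 1 — Alder defaults (initial).
  Elm: +85 → 85 < 90
  Grove: +90 → 90 ≥ 70
Round 2 — Grove defaults.
  Jasper: +30 → 30 < 120
  Larch: +25 → 25 < 30
  Norton: +20 → 20 < 100
No further defaults.

85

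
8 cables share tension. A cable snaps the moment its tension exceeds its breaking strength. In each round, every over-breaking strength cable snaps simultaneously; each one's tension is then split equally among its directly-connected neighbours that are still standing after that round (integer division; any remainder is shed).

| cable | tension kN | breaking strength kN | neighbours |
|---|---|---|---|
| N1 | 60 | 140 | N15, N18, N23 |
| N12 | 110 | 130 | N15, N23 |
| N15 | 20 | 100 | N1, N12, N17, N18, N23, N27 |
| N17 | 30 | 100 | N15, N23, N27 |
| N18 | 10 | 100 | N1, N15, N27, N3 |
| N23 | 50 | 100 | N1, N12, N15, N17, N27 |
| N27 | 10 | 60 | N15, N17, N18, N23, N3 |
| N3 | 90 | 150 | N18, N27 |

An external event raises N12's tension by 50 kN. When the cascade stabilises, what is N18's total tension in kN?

68

Round 1 — N12 at 160 > 130. N12 snaps.
  N12 sheds 160 kN to N15, N23: 80 each.
    N15: 20+80 = 100 ≤ 100
    N23: 50+80 = 130 > 100
Round 2 — N23 snaps.
  N23 sheds 130 kN to N1, N15, N17, N27: 32 each (2 lost).
    N1: 60+32 = 92 ≤ 140
    N15: 100+32 = 132 > 100
    N17: 30+32 = 62 ≤ 100
    N27: 10+32 = 42 ≤ 60
Round 3 — N15 snaps.
  N15 sheds 132 kN to N1, N17, N18, N27: 33 each.
    N1: 92+33 = 125 ≤ 140
    N17: 62+33 = 95 ≤ 100
    N18: 10+33 = 43 ≤ 100
    N27: 42+33 = 75 > 60
Round 4 — N27 snaps.
  N27 sheds 75 kN to N17, N18, N3: 25 each.
    N17: 95+25 = 120 > 100
    N18: 43+25 = 68 ≤ 100
    N3: 90+25 = 115 ≤ 150
Round 5 — N17 snaps.
  N17 sheds 120 kN: no online neighbours, lost.
No further breaks.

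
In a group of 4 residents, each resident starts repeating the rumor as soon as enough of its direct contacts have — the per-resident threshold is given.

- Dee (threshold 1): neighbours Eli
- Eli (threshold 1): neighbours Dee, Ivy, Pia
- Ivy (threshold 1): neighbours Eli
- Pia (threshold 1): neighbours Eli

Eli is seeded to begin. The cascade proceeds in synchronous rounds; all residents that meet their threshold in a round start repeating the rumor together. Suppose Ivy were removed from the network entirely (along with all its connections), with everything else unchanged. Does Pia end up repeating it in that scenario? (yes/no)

With Ivy removed:
Round 1 — Eli starts repeating the rumor (initial).
Round 2 — checking thresholds:
  Dee: 1 of 1 neighbours ≥ 1, starts repeating the rumor.
  Pia: 1 of 1 neighbours ≥ 1, starts repeating the rumor.
Round 3 — no new spreads; cascade stops.

yes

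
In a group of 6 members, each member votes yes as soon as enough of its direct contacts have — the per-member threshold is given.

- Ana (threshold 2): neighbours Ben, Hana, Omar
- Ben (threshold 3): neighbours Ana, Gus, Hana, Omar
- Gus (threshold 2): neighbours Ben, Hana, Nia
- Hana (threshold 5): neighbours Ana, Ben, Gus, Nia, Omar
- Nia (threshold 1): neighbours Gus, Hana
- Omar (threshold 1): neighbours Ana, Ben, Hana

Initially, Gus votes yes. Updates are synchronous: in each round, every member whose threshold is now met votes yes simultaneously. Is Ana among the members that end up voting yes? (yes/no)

no

Round 1 — Gus votes yes (initial).
Round 2 — checking thresholds:
  Ben: 1 of 4 neighbours < 3, not yet.
  Hana: 1 of 5 neighbours < 5, not yet.
  Nia: 1 of 2 neighbours ≥ 1, votes yes.
Round 3 — no new yes votes; cascade stops.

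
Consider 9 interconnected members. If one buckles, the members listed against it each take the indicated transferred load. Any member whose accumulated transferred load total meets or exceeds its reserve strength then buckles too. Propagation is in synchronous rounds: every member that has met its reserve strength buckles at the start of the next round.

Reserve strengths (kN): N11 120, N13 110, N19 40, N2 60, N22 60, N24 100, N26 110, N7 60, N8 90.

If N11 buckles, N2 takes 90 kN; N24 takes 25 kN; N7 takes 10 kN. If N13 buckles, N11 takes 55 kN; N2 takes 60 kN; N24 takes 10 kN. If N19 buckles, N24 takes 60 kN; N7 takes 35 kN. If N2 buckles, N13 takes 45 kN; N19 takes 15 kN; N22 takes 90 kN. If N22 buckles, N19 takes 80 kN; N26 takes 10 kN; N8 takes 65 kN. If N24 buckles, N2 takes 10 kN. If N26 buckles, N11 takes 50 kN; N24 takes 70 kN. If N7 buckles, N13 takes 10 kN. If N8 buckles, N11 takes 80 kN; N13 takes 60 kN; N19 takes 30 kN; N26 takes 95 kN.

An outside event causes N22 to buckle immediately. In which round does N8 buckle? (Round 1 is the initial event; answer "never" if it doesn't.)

never

Round 1 — N22 buckles (initial).
  N19: +80 → 80 ≥ 40
  N26: +10 → 10 < 110
  N8: +65 → 65 < 90
Round 2 — N19 buckles.
  N24: +60 → 60 < 100
  N7: +35 → 35 < 60
No further bucklings.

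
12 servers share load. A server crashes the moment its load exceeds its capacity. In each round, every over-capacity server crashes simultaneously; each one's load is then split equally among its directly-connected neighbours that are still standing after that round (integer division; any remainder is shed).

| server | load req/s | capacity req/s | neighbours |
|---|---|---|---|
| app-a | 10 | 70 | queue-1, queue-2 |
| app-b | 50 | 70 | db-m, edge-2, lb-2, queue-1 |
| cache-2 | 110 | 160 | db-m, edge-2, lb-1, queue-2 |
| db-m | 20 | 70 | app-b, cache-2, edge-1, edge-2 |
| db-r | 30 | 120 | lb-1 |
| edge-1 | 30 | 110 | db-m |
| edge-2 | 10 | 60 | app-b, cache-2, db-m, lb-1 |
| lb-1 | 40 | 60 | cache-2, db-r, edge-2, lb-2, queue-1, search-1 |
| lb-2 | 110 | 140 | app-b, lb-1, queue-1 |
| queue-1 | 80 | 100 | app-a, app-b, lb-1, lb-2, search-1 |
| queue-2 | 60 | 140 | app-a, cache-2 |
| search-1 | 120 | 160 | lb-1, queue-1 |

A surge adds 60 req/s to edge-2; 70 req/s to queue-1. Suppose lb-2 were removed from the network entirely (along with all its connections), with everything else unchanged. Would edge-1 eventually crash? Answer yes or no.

With lb-2 removed:
Round 1 — edge-2 at 70 > 60; queue-1 at 150 > 100. edge-2, queue-1 crash.
  edge-2 sheds 70 req/s to app-b, cache-2, db-m, lb-1: 17 each (2 lost).
    app-b: 50+17 = 67 ≤ 70
    cache-2: 110+17 = 127 ≤ 160
    db-m: 20+17 = 37 ≤ 70
    lb-1: 40+17 = 57 ≤ 60
  queue-1 sheds 150 req/s to app-a, app-b, lb-1, search-1: 37 each (2 lost).
    app-a: 10+37 = 47 ≤ 70
    app-b: 67+37 = 104 > 70
    lb-1: 57+37 = 94 > 60
    search-1: 120+37 = 157 ≤ 160
Round 2 — app-b, lb-1 crash.
  app-b sheds 104 req/s to db-m: 104 each.
    db-m: 37+104 = 141 > 70
  lb-1 sheds 94 req/s to cache-2, db-r, search-1: 31 each (1 lost).
    cache-2: 127+31 = 158 ≤ 160
    db-r: 30+31 = 61 ≤ 120
    search-1: 157+31 = 188 > 160
Round 3 — db-m, search-1 crash.
  db-m sheds 141 req/s to cache-2, edge-1: 70 each (1 lost).
    cache-2: 158+70 = 228 > 160
    edge-1: 30+70 = 100 ≤ 110
  search-1 sheds 188 req/s: no online neighbours, lost.
Round 4 — cache-2 crashes.
  cache-2 sheds 228 req/s to queue-2: 228 each.
    queue-2: 60+228 = 288 > 140
Round 5 — queue-2 crashes.
  queue-2 sheds 288 req/s to app-a: 288 each.
    app-a: 47+288 = 335 > 70
Round 6 — app-a crashes.
  app-a sheds 335 req/s: no online neighbours, lost.
No further crashes.

no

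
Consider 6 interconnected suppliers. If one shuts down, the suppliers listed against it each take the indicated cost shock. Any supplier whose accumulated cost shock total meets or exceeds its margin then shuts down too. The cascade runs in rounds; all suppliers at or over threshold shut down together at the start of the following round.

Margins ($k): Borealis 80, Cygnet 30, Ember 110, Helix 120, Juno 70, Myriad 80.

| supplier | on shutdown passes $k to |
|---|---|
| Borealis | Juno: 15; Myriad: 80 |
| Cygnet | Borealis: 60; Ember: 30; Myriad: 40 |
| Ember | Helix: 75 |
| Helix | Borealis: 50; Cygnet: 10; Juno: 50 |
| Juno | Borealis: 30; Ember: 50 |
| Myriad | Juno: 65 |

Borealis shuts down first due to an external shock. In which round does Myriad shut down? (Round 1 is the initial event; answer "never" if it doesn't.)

2

Round 1 — Borealis shuts down (initial).
  Juno: +15 → 15 < 70
  Myriad: +80 → 80 ≥ 80
Round 2 — Myriad shuts down.
  Juno: +65 → 80 ≥ 70
Round 3 — Juno shuts down.
  Ember: +50 → 50 < 110
No further shutdowns.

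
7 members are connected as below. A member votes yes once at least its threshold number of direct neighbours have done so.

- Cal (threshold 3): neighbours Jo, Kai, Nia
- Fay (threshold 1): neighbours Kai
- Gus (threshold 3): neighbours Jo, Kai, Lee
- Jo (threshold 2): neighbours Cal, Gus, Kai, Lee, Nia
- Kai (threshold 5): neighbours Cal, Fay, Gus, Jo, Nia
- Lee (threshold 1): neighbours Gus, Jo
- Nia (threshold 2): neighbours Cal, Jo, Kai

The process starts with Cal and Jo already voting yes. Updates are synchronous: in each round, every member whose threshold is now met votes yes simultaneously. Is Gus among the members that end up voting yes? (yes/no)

no

Round 1 — Cal, Jo vote yes (initial).
Round 2 — checking thresholds:
  Gus: 1 of 3 neighbours < 3, not yet.
  Kai: 2 of 5 neighbours < 5, not yet.
  Lee: 1 of 2 neighbours ≥ 1, votes yes.
  Nia: 2 of 3 neighbours ≥ 2, votes yes.
Round 3 — no new yes votes; cascade stops.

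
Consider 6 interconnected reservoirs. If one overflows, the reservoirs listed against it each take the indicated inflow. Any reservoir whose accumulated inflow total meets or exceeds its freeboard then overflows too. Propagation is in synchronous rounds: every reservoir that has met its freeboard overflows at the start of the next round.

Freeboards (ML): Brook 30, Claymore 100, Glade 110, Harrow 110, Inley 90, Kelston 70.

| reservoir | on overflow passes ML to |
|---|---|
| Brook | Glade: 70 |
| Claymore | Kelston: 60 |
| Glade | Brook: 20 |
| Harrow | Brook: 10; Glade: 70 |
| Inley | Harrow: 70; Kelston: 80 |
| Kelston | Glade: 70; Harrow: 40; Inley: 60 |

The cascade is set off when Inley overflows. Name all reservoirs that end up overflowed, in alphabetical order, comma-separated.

Brook, Glade, Harrow, Inley, Kelston

Round 1 — Inley overflows (initial).
  Harrow: +70 → 70 < 110
  Kelston: +80 → 80 ≥ 70
Round 2 — Kelston overflows.
  Glade: +70 → 70 < 110
  Harrow: +40 → 110 ≥ 110
Round 3 — Harrow overflows.
  Brook: +10 → 10 < 30
  Glade: +70 → 140 ≥ 110
Round 4 — Glade overflows.
  Brook: +20 → 30 ≥ 30
Round 5 — Brook overflows.
No further overflows.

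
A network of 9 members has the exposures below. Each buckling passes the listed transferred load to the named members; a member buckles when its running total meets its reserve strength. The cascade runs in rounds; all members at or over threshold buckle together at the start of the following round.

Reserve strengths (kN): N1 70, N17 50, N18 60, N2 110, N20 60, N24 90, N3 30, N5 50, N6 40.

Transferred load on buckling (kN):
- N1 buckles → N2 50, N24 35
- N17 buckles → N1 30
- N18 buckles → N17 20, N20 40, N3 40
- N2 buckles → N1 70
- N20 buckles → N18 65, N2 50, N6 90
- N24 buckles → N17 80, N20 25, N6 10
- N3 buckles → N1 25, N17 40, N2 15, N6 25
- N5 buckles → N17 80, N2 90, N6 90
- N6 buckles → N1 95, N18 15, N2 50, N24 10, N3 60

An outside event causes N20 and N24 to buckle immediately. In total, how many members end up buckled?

Round 1 — N20, N24 buckle (initial).
  N17: +80 → 80 ≥ 50
  N18: +65 → 65 ≥ 60
  N2: +50 → 50 < 110
  N6: +90+10 → 100 ≥ 40
Round 2 — N17, N18, N6 buckle.
  N1: +30+95 → 125 ≥ 70
  N2: +50 → 100 < 110
  N3: +40+60 → 100 ≥ 30
Round 3 — N1, N3 buckle.
  N2: +50+15 → 165 ≥ 110
Round 4 — N2 buckles.
No further bucklings.

8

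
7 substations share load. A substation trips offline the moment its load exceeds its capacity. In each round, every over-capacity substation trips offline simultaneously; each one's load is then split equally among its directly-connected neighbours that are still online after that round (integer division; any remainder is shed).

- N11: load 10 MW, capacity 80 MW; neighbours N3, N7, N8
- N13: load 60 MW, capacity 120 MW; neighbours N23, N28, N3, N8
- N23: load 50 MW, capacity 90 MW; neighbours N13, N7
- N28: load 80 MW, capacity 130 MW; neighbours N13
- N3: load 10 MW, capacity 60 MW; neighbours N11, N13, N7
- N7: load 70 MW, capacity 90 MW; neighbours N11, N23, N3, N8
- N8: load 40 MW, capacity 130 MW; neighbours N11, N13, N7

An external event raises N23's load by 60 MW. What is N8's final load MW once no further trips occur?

81

Round 1 — N23 at 110 > 90. N23 trips offline.
  N23 sheds 110 MW to N13, N7: 55 each.
    N13: 60+55 = 115 ≤ 120
    N7: 70+55 = 125 > 90
Round 2 — N7 trips offline.
  N7 sheds 125 MW to N11, N3, N8: 41 each (2 lost).
    N11: 10+41 = 51 ≤ 80
    N3: 10+41 = 51 ≤ 60
    N8: 40+41 = 81 ≤ 130
No further trips.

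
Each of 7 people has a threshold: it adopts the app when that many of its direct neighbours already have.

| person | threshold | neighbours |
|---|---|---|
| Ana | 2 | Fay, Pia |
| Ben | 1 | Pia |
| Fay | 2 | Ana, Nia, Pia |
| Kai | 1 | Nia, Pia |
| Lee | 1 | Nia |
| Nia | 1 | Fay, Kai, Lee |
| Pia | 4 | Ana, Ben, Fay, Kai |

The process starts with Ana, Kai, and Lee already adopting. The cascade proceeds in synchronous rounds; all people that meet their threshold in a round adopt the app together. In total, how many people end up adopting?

Round 1 — Ana, Kai, Lee adopt the app (initial).
Round 2 — checking thresholds:
  Fay: 1 of 3 neighbours < 2, holds.
  Nia: 2 of 3 neighbours ≥ 1, adopts the app.
  Pia: 2 of 4 neighbours < 4, holds.
Round 3 — checking thresholds:
  Fay: 2 of 3 neighbours ≥ 2, adopts the app.
  Pia: 2 of 4 neighbours < 4, holds.
Round 4 — no new adoptions; cascade stops.

5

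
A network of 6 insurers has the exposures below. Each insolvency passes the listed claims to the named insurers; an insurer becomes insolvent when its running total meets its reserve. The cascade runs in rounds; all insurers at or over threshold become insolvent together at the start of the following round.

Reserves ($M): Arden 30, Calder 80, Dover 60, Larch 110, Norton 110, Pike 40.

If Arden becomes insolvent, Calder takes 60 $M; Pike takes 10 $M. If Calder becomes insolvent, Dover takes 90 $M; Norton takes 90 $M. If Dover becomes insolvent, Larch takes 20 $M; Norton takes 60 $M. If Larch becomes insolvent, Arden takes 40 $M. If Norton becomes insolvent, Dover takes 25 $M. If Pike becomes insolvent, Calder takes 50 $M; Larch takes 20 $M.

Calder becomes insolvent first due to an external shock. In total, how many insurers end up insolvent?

3

Round 1 — Calder becomes insolvent (initial).
  Dover: +90 → 90 ≥ 60
  Norton: +90 → 90 < 110
Round 2 — Dover becomes insolvent.
  Larch: +20 → 20 < 110
  Norton: +60 → 150 ≥ 110
Round 3 — Norton becomes insolvent.
No further insolvencies.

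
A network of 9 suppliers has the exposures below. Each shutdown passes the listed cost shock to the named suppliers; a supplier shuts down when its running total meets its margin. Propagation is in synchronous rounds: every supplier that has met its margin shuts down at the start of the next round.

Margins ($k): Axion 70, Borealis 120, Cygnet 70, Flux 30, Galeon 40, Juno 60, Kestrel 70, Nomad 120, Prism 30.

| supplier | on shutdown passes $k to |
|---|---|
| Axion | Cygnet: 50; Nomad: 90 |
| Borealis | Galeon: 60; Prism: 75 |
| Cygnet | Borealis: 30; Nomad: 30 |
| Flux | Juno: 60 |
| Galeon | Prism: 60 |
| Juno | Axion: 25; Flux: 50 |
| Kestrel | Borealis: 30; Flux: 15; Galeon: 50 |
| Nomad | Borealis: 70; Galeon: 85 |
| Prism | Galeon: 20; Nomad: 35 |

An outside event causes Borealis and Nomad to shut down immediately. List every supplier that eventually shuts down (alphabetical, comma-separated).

Round 1 — Borealis, Nomad shut down (initial).
  Galeon: +60+85 → 145 ≥ 40
  Prism: +75 → 75 ≥ 30
Round 2 — Galeon, Prism shut down.
No further shutdowns.

Borealis, Galeon, Nomad, Prism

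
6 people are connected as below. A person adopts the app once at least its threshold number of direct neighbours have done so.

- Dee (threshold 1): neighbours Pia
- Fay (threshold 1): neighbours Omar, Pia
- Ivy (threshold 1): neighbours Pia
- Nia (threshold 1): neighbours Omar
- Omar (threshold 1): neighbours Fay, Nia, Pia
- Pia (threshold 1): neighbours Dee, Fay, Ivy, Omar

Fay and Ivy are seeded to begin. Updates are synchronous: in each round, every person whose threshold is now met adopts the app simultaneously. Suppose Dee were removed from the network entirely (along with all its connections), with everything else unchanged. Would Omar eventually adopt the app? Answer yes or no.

yes

With Dee removed:
Round 1 — Fay, Ivy adopt the app (initial).
Round 2 — checking thresholds:
  Omar: 1 of 3 neighbours ≥ 1, adopts the app.
  Pia: 2 of 3 neighbours ≥ 1, adopts the app.
Round 3 — checking thresholds:
  Nia: 1 of 1 neighbours ≥ 1, adopts the app.
Round 4 — no new adoptions; cascade stops.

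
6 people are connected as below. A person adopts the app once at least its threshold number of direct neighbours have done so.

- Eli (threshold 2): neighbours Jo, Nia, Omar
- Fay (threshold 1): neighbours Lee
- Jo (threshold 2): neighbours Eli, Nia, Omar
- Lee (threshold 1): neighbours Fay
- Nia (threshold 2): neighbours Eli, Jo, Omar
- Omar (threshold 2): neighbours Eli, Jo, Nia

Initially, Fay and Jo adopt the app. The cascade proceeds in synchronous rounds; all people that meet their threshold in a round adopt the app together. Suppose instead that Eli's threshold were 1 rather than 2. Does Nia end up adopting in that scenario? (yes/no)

With Eli's threshold at 1:
Round 1 — Fay, Jo adopt the app (initial).
Round 2 — checking thresholds:
  Eli: 1 of 3 neighbours ≥ 1, adopts the app.
  Lee: 1 of 1 neighbours ≥ 1, adopts the app.
  Nia: 1 of 3 neighbours < 2, not yet.
  Omar: 1 of 3 neighbours < 2, not yet.
Round 3 — checking thresholds:
  Nia: 2 of 3 neighbours ≥ 2, adopts the app.
  Omar: 2 of 3 neighbours ≥ 2, adopts the app.
Round 4 — no new adoptions; cascade stops.

yes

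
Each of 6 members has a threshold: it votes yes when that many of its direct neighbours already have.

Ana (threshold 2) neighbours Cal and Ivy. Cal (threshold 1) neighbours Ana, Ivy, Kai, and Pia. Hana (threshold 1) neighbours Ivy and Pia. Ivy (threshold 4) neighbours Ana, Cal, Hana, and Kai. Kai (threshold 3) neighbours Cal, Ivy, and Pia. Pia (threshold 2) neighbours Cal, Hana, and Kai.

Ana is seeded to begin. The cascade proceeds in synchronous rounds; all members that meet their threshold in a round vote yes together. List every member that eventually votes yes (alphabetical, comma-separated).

Round 1 — Ana votes yes (initial).
Round 2 — checking thresholds:
  Cal: 1 of 4 neighbours ≥ 1, votes yes.
  Ivy: 1 of 4 neighbours < 4, below threshold.
Round 3 — no new yes votes; cascade stops.

Ana, Cal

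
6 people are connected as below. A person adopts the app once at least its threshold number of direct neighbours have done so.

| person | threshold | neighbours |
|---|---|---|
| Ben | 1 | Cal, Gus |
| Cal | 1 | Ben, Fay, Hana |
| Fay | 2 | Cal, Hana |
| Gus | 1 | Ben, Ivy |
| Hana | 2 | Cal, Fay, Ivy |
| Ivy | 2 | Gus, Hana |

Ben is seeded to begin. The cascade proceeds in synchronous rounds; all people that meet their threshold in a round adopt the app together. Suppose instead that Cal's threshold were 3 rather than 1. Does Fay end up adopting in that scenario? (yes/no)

no

With Cal's threshold at 3:
Round 1 — Ben adopts the app (initial).
Round 2 — checking thresholds:
  Cal: 1 of 3 neighbours < 3, holds.
  Gus: 1 of 2 neighbours ≥ 1, adopts the app.
Round 3 — no new adoptions; cascade stops.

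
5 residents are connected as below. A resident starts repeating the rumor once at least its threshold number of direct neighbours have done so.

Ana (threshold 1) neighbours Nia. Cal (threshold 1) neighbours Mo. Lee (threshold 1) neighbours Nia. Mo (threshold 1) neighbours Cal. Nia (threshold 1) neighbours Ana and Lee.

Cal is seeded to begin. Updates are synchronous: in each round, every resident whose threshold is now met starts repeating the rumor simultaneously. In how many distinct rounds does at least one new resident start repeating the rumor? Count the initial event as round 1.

Round 1 — Cal starts repeating the rumor (initial).
Round 2 — checking thresholds:
  Mo: 1 of 1 neighbours ≥ 1, starts repeating the rumor.
Round 3 — no new spreads; cascade stops.

2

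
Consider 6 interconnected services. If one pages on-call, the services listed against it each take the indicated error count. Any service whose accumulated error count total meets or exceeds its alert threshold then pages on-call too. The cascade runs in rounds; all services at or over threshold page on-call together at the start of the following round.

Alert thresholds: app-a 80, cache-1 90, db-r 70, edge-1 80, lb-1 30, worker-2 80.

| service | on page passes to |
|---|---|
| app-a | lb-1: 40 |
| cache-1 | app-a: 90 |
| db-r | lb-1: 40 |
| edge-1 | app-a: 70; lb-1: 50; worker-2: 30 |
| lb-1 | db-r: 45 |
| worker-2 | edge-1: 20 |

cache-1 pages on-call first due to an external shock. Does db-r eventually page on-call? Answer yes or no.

Round 1 — cache-1 pages on-call (initial).
  app-a: +90 → 90 ≥ 80
Round 2 — app-a pages on-call.
  lb-1: +40 → 40 ≥ 30
Round 3 — lb-1 pages on-call.
  db-r: +45 → 45 < 70
No further pages.

no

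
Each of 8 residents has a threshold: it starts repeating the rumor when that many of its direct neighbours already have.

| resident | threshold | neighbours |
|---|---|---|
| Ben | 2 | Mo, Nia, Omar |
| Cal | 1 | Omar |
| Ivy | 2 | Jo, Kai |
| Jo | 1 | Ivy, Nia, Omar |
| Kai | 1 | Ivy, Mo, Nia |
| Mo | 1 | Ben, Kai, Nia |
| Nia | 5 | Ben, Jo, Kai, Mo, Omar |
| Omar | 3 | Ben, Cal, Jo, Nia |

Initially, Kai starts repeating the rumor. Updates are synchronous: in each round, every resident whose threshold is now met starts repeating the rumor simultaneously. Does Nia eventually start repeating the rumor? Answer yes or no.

Round 1 — Kai starts repeating the rumor (initial).
Round 2 — checking thresholds:
  Ivy: 1 of 2 neighbours < 2, holds.
  Mo: 1 of 3 neighbours ≥ 1, starts repeating the rumor.
  Nia: 1 of 5 neighbours < 5, holds.
Round 3 — no new spreads; cascade stops.

no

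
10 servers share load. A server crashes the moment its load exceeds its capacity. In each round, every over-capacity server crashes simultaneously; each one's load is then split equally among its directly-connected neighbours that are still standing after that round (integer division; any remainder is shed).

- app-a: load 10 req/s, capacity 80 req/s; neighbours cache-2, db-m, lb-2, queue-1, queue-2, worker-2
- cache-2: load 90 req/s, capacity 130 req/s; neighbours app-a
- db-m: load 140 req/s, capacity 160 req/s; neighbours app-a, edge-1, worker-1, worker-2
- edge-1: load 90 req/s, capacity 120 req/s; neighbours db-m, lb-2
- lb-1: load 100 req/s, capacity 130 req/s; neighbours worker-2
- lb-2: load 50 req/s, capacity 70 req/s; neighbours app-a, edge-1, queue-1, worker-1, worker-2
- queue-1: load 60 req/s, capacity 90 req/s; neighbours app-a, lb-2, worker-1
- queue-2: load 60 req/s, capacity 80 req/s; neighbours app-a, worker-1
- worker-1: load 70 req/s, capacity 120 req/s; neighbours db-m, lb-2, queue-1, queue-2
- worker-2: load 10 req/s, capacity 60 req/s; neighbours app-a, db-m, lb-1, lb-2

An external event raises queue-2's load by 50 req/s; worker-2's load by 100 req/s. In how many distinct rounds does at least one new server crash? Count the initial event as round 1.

Round 1 — queue-2 at 110 > 80; worker-2 at 110 > 60. queue-2, worker-2 crash.
  queue-2 sheds 110 req/s to app-a, worker-1: 55 each.
    app-a: 10+55 = 65 ≤ 80
    worker-1: 70+55 = 125 > 120
  worker-2 sheds 110 req/s to app-a, db-m, lb-1, lb-2: 27 each (2 lost).
    app-a: 65+27 = 92 > 80
    db-m: 140+27 = 167 > 160
    lb-1: 100+27 = 127 ≤ 130
    lb-2: 50+27 = 77 > 70
Round 2 — app-a, db-m, lb-2, worker-1 crash.
  app-a sheds 92 req/s to cache-2, queue-1: 46 each.
    cache-2: 90+46 = 136 > 130
    queue-1: 60+46 = 106 > 90
  db-m sheds 167 req/s to edge-1: 167 each.
    edge-1: 90+167 = 257 > 120
  lb-2 sheds 77 req/s to edge-1, queue-1: 38 each (1 lost).
    edge-1: 257+38 = 295 > 120
    queue-1: 106+38 = 144 > 90
  worker-1 sheds 125 req/s to queue-1: 125 each.
    queue-1: 144+125 = 269 > 90
Round 3 — cache-2, edge-1, queue-1 crash.
  cache-2 sheds 136 req/s: no online neighbours, lost.
  edge-1 sheds 295 req/s: no online neighbours, lost.
  queue-1 sheds 269 req/s: no online neighbours, lost.
No further crashes.

3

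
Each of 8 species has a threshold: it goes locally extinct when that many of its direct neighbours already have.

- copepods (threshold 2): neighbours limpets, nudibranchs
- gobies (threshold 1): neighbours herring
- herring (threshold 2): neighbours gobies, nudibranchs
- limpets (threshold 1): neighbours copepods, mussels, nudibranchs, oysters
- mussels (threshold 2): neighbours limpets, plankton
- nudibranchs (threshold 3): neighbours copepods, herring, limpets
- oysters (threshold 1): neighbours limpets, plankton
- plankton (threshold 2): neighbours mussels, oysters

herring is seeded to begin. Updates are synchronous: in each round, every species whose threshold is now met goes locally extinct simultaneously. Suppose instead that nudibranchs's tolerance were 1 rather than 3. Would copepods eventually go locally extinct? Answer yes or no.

yes

With nudibranchs's tolerance at 1:
Round 1 — herring goes locally extinct (initial).
Round 2 — checking thresholds:
  gobies: 1 of 1 neighbours ≥ 1, goes locally extinct.
  nudibranchs: 1 of 3 neighbours ≥ 1, goes locally extinct.
Round 3 — checking thresholds:
  copepods: 1 of 2 neighbours < 2, below threshold.
  limpets: 1 of 4 neighbours ≥ 1, goes locally extinct.
Round 4 — checking thresholds:
  copepods: 2 of 2 neighbours ≥ 2, goes locally extinct.
  mussels: 1 of 2 neighbours < 2, below threshold.
  oysters: 1 of 2 neighbours ≥ 1, goes locally extinct.
Round 5 — no new extinctions; cascade stops.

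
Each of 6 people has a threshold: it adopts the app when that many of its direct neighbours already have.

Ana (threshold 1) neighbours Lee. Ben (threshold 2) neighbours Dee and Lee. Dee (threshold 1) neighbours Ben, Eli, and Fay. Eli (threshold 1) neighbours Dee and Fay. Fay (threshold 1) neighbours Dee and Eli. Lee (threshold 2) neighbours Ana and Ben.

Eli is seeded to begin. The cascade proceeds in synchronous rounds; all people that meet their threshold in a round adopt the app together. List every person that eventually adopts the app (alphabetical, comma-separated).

Dee, Eli, Fay

Round 1 — Eli adopts the app (initial).
Round 2 — checking thresholds:
  Dee: 1 of 3 neighbours ≥ 1, adopts the app.
  Fay: 1 of 2 neighbours ≥ 1, adopts the app.
Round 3 — no new adoptions; cascade stops.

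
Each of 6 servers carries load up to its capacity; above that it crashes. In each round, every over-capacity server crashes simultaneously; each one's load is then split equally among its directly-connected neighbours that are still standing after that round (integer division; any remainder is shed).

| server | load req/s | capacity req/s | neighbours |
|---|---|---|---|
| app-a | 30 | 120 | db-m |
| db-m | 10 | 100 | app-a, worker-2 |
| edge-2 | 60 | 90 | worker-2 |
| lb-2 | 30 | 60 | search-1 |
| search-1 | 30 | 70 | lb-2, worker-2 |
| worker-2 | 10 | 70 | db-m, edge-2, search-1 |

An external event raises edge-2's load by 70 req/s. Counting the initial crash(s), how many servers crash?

Round 1 — edge-2 at 130 > 90. edge-2 crashes.
  edge-2 sheds 130 req/s to worker-2: 130 each.
    worker-2: 10+130 = 140 > 70
Round 2 — worker-2 crashes.
  worker-2 sheds 140 req/s to db-m, search-1: 70 each.
    db-m: 10+70 = 80 ≤ 100
    search-1: 30+70 = 100 > 70
Round 3 — search-1 crashes.
  search-1 sheds 100 req/s to lb-2: 100 each.
    lb-2: 30+100 = 130 > 60
Round 4 — lb-2 crashes.
  lb-2 sheds 130 req/s: no online neighbours, lost.
No further crashes.

4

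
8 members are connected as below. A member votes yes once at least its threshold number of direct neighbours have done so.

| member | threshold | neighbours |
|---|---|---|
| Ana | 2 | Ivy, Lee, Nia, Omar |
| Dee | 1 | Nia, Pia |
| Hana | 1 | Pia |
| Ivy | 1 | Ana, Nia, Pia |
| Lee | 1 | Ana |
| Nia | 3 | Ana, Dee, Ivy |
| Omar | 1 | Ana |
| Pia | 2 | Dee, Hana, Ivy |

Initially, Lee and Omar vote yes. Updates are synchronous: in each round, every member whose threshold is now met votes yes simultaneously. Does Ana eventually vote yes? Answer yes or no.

yes

Round 1 — Lee, Omar vote yes (initial).
Round 2 — checking thresholds:
  Ana: 2 of 4 neighbours ≥ 2, votes yes.
Round 3 — checking thresholds:
  Ivy: 1 of 3 neighbours ≥ 1, votes yes.
  Nia: 1 of 3 neighbours < 3, not yet.
Round 4 — no new yes votes; cascade stops.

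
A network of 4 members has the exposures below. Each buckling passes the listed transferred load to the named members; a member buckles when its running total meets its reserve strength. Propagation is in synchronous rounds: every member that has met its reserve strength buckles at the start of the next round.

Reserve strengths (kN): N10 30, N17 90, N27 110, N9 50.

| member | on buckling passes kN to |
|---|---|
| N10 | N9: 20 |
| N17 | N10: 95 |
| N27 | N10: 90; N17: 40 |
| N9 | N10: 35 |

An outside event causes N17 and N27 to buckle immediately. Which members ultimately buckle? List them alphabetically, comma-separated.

N10, N17, N27

Round 1 — N17, N27 buckle (initial).
  N10: +95+90 → 185 ≥ 30
Round 2 — N10 buckles.
  N9: +20 → 20 < 50
No further bucklings.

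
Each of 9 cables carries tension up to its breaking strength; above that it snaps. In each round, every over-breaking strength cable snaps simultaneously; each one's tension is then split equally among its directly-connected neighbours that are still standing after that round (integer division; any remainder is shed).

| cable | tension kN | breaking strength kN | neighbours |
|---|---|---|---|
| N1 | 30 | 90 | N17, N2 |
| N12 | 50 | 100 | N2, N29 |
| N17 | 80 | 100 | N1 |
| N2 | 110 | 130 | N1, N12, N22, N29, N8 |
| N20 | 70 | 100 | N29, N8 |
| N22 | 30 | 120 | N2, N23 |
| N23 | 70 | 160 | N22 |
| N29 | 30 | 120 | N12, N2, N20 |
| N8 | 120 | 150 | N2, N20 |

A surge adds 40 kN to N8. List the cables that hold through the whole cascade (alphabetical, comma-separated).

N1, N17, N22, N23

Round 1 — N8 at 160 > 150. N8 snaps.
  N8 sheds 160 kN to N2, N20: 80 each.
    N2: 110+80 = 190 > 130
    N20: 70+80 = 150 > 100
Round 2 — N2, N20 snap.
  N2 sheds 190 kN to N1, N12, N22, N29: 47 each (2 lost).
    N1: 30+47 = 77 ≤ 90
    N12: 50+47 = 97 ≤ 100
    N22: 30+47 = 77 ≤ 120
    N29: 30+47 = 77 ≤ 120
  N20 sheds 150 kN to N29: 150 each.
    N29: 77+150 = 227 > 120
Round 3 — N29 snaps.
  N29 sheds 227 kN to N12: 227 each.
    N12: 97+227 = 324 > 100
Round 4 — N12 snaps.
  N12 sheds 324 kN: no online neighbours, lost.
No further breaks.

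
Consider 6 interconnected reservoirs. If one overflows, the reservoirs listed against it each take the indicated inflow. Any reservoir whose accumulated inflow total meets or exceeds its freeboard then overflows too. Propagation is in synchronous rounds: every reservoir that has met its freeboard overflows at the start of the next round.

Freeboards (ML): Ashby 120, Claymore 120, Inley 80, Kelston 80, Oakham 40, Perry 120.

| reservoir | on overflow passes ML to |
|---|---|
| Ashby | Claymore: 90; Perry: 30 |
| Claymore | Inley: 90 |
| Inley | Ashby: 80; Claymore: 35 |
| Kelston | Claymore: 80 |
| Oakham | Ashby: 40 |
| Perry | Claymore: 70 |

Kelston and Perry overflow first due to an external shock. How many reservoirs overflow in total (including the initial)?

Round 1 — Kelston, Perry overflow (initial).
  Claymore: +80+70 → 150 ≥ 120
Round 2 — Claymore overflows.
  Inley: +90 → 90 ≥ 80
Round 3 — Inley overflows.
  Ashby: +80 → 80 < 120
No further overflows.

4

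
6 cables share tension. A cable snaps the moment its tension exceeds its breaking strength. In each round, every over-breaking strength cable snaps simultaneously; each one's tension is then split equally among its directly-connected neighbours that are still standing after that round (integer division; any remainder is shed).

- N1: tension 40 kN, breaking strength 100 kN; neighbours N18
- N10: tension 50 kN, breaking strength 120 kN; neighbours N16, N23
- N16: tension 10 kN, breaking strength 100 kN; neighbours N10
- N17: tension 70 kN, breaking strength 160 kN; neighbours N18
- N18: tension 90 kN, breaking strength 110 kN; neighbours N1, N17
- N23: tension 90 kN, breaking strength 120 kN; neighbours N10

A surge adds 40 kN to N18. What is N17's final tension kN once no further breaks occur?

135

Round 1 — N18 at 130 > 110. N18 snaps.
  N18 sheds 130 kN to N1, N17: 65 each.
    N1: 40+65 = 105 > 100
    N17: 70+65 = 135 ≤ 160
Round 2 — N1 snaps.
  N1 sheds 105 kN: no online neighbours, lost.
No further breaks.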